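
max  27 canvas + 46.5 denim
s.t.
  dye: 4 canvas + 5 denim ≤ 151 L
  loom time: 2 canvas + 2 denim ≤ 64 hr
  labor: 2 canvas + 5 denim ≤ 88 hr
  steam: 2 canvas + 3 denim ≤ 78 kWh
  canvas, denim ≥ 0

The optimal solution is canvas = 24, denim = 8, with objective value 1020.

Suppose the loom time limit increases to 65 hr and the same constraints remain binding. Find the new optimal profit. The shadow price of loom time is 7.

Δb = 1, so new z* = 1020 + (7)·(1) = 1020 + 7 = 1027.

1027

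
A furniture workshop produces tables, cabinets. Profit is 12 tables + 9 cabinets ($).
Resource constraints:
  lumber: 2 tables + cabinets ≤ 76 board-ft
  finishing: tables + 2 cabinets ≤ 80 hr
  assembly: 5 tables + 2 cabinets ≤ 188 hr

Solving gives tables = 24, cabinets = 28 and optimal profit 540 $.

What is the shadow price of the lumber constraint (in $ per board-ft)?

Binding: lumber and finishing. Non-binding: assembly (12 unused).
By complementary slackness, y = 0 for the non-binding constraint.
From A_Bᵀ y = c: 2·y_lumber + 1·y_finishing = 12; 1·y_lumber + 2·y_finishing = 9.
This yields shadow prices y_lumber = 5, y_finishing = 2.
Shadow price of lumber = 5.

5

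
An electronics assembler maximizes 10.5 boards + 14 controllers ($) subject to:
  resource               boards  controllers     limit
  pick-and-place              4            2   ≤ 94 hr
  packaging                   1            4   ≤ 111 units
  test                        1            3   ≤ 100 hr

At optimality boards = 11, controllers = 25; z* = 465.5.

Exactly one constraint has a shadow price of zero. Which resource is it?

test

pick-and-place: 94/94 (binding)
packaging: 111/111 (binding)
test: 86/100 (slack 14)
By complementary slackness, a constraint with positive slack has shadow price 0 → test.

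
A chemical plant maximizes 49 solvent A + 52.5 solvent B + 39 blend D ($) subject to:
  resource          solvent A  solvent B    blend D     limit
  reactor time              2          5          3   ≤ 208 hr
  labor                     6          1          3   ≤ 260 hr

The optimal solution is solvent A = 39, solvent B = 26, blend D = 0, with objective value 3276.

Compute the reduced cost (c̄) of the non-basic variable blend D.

-4.5

At the optimum: reactor time uses 208 of 208 (binding); labor uses 260 of 260 (binding).
The binding rows give the dual system: 2·y_reactor time + 6·y_labor = 49 and 5·y_reactor time + 1·y_labor = 52.5.
→ y_reactor time = 9.5 and y_labor = 5.
Reduced cost of blend D: c₃ − yᵀa₃ = 39 − (9.5·3 + 5·3) = 39 − 43.5 = -4.5.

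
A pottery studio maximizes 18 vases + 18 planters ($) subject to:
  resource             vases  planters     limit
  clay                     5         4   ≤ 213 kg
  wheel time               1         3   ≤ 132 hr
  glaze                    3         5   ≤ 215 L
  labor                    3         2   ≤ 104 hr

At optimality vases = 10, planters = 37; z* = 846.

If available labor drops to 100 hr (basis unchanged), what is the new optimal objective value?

830

Check each constraint at x*: clay 198/213 (slack 15); wheel time 121/132 (slack 11); glaze 215/215 (tight); labor 104/104 (tight).
By complementary slackness, y = 0 for the non-binding constraints.
Dual feasibility on the basic columns requires 3·y_glaze + 3·y_labor = 18, 5·y_glaze + 2·y_labor = 18.
→ y_glaze = 2 and y_labor = 4.
Δz = y_labor·Δb = 4 × (-4) = -16, so new z* = 846 − 16 = 830.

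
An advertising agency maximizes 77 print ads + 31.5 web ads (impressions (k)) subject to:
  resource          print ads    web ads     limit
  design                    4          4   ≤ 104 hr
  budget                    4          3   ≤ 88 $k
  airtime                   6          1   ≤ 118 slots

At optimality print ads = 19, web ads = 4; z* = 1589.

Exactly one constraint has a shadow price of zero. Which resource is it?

design

design: 92/104 (slack 12)
budget: 88/88 (binding)
airtime: 118/118 (binding)
By complementary slackness, a constraint with positive slack has shadow price 0 → design.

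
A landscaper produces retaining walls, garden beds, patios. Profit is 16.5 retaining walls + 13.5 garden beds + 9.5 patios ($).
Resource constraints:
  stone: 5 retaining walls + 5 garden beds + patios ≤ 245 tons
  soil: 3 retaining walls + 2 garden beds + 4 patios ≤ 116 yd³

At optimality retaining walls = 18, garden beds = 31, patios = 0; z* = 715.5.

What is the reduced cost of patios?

-4

At the optimum: stone uses 245 of 245 (binding); soil uses 116 of 116 (binding).
Dual feasibility on the basic columns requires 5·y_stone + 3·y_soil = 16.5, 5·y_stone + 2·y_soil = 13.5.
This yields shadow prices y_stone = 1.5, y_soil = 3.
Reduced cost of patios: c₃ − yᵀa₃ = 9.5 − (1.5·1 + 3·4) = 9.5 − 13.5 = -4.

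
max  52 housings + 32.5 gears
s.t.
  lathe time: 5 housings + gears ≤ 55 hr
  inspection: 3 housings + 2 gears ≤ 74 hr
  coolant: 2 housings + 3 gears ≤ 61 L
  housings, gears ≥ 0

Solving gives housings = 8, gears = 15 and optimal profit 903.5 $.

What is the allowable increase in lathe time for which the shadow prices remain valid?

Binding constraints: lathe time, coolant. The basis is B = [[5,1],[2,3]] with det 13.
Per unit increase in lathe time, x* moves by d = (0.2308, -0.1538).
The basis stays optimal until inspection becomes binding; allowable increase = 52 hr.

52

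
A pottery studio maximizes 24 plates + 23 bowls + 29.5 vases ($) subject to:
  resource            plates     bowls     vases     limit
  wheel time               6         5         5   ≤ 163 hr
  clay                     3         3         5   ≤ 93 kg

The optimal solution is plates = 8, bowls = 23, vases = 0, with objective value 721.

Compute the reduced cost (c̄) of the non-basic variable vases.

-5.5

Check each constraint at x*: wheel time 163/163 (tight); clay 93/93 (tight).
From A_Bᵀ y = c: 6·y_wheel time + 3·y_clay = 24; 5·y_wheel time + 3·y_clay = 23.
Solving: y_wheel time = 1, y_clay = 6.
Reduced cost of vases: c₃ − yᵀa₃ = 29.5 − (1·5 + 6·5) = 29.5 − 35 = -5.5.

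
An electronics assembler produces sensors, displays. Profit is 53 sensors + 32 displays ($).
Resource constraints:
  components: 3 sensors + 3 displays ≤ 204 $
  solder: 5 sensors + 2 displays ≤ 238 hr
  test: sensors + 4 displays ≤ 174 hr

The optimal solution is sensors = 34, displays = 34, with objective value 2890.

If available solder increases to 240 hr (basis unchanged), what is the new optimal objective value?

2904

At the optimum: components uses 204 of 204 (binding); solder uses 238 of 238 (binding); test uses 170 of 174 (slack = 4).
Since test is not tight, its dual is 0.
Dual feasibility on the basic columns requires 3·y_components + 5·y_solder = 53, 3·y_components + 2·y_solder = 32.
This yields shadow prices y_components = 6, y_solder = 7.
Δz = y_solder·Δb = 7 × (2) = 14, so new z* = 2890 + 14 = 2904.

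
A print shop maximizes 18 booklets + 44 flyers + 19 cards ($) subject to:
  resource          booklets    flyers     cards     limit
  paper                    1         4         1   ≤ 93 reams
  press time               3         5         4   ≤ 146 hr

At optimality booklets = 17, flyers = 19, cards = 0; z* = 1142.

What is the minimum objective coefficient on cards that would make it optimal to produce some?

Both paper and press time are binding at x*.
From A_Bᵀ y = c: 1·y_paper + 3·y_press time = 18; 4·y_paper + 5·y_press time = 44.
This yields shadow prices y_paper = 6, y_press time = 4.
cards enters the basis when its profit ≥ yᵀa₃ = 6·1 + 4·4 = 22.

22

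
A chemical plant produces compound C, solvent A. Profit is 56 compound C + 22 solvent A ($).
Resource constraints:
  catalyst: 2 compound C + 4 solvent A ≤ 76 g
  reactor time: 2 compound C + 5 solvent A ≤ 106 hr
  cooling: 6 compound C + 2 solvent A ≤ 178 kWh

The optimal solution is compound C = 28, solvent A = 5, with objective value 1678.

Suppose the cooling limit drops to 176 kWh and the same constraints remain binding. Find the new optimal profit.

At the optimum: catalyst uses 76 of 76 (binding); reactor time uses 81 of 106 (slack = 25); cooling uses 178 of 178 (binding).
Slack constraints have shadow price 0 (complementary slackness).
From A_Bᵀ y = c: 2·y_catalyst + 6·y_cooling = 56; 4·y_catalyst + 2·y_cooling = 22.
This yields shadow prices y_catalyst = 1, y_cooling = 9.
Δz = y_cooling·Δb = 9 × (-2) = -18, so new z* = 1678 − 18 = 1660.

1660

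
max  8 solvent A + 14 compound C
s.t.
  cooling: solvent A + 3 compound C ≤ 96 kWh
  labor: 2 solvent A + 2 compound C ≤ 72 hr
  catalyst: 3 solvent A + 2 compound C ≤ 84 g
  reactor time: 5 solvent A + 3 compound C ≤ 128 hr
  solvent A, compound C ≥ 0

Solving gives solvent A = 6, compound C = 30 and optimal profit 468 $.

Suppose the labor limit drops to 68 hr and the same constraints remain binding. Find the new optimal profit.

Check each constraint at x*: cooling 96/96 (tight); labor 72/72 (tight); catalyst 78/84 (slack 6); reactor time 120/128 (slack 8).
Since catalyst, reactor time are not tight, their duals are 0.
Dual feasibility on the basic columns requires 1·y_cooling + 2·y_labor = 8, 3·y_cooling + 2·y_labor = 14.
This yields shadow prices y_cooling = 3, y_labor = 2.5.
Δz = y_labor·Δb = 2.5 × (-4) = -10, so new z* = 468 − 10 = 458.

458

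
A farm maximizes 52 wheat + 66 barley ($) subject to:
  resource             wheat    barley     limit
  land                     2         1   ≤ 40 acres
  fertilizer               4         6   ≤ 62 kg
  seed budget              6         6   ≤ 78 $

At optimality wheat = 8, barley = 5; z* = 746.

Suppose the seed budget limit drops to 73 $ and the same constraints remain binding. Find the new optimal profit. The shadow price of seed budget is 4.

Δb = -5, so new z* = 746 + (4)·(-5) = 746 − 20 = 726.

726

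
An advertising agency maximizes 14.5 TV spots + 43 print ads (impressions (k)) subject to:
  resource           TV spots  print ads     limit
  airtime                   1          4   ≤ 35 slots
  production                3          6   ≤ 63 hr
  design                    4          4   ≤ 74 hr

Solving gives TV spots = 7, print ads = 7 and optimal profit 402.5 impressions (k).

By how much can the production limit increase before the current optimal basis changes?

9

Binding constraints: airtime, production. The basis is B = [[1,4],[3,6]] with det -6.
Per unit increase in production, x* moves by d = (0.6667, -0.1667).
The basis stays optimal until design becomes binding; allowable increase = 9 hr.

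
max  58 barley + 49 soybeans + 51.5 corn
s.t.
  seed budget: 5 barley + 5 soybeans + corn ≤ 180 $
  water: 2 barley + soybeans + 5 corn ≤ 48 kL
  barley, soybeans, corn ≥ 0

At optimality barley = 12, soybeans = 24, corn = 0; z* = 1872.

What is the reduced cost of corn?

-1.5

At the optimum: seed budget uses 180 of 180 (binding); water uses 48 of 48 (binding).
From A_Bᵀ y = c: 5·y_seed budget + 2·y_water = 58; 5·y_seed budget + 1·y_water = 49.
→ y_seed budget = 8 and y_water = 9.
Reduced cost of corn: c₃ − yᵀa₃ = 51.5 − (8·1 + 9·5) = 51.5 − 53 = -1.5.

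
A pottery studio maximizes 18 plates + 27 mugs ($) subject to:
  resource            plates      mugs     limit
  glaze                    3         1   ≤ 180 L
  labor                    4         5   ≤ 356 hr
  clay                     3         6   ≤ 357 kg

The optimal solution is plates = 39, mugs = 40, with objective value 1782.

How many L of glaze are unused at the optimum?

glaze used = 3·39 + 1·40 = 157; slack = 180 − 157 = 23.

23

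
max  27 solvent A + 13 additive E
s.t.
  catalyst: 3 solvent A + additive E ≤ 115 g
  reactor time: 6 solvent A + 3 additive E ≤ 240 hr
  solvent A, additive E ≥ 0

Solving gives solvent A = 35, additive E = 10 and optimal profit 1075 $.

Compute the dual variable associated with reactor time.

4

Both catalyst and reactor time are binding at x*.
Dual feasibility on the basic columns requires 3·y_catalyst + 6·y_reactor time = 27, 1·y_catalyst + 3·y_reactor time = 13.
Solving: y_catalyst = 1, y_reactor time = 4.
Shadow price of reactor time = 4.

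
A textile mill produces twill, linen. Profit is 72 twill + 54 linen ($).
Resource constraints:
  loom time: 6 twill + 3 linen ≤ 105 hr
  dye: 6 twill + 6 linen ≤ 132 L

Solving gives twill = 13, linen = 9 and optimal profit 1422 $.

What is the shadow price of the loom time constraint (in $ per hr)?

Check each constraint at x*: loom time 105/105 (tight); dye 132/132 (tight).
Dual feasibility on the basic columns requires 6·y_loom time + 6·y_dye = 72, 3·y_loom time + 6·y_dye = 54.
This yields shadow prices y_loom time = 6, y_dye = 6.
Shadow price of loom time = 6.

6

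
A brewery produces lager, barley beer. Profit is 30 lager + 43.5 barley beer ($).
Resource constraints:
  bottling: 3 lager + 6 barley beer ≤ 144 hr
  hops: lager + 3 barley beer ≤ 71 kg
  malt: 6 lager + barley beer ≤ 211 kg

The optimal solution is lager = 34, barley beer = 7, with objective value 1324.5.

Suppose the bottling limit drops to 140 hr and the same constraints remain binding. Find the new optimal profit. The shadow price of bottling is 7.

1296.5

Δb = -4, so new z* = 1324.5 + (7)·(-4) = 1324.5 − 28 = 1296.5.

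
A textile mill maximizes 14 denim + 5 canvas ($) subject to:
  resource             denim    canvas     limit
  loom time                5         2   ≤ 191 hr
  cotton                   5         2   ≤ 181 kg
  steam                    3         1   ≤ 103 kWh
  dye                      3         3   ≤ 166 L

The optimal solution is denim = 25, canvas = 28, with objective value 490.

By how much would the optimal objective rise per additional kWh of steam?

3

At the optimum: loom time uses 181 of 191 (slack = 10); cotton uses 181 of 181 (binding); steam uses 103 of 103 (binding); dye uses 159 of 166 (slack = 7).
Since loom time, dye are not tight, their duals are 0.
From A_Bᵀ y = c: 5·y_cotton + 3·y_steam = 14; 2·y_cotton + 1·y_steam = 5.
→ y_cotton = 1 and y_steam = 3.
Shadow price of steam = 3.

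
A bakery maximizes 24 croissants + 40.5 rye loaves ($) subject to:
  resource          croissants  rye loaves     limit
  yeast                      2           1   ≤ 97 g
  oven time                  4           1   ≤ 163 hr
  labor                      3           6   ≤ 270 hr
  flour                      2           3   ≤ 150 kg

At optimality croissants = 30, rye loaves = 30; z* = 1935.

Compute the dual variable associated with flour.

7.5

Check each constraint at x*: yeast 90/97 (slack 7); oven time 150/163 (slack 13); labor 270/270 (tight); flour 150/150 (tight).
By complementary slackness, y = 0 for the non-binding constraints.
Dual feasibility on the basic columns requires 3·y_labor + 2·y_flour = 24, 6·y_labor + 3·y_flour = 40.5.
→ y_labor = 3 and y_flour = 7.5.
Shadow price of flour = 7.5.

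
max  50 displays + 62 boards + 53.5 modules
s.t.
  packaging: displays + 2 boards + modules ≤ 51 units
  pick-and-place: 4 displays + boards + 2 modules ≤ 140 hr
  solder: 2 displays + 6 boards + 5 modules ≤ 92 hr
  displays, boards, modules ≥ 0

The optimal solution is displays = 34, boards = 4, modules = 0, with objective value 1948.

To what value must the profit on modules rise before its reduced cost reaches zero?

61

Binding: pick-and-place and solder. Non-binding: packaging (9 unused).
Slack constraints have shadow price 0 (complementary slackness).
From A_Bᵀ y = c: 4·y_pick-and-place + 2·y_solder = 50; 1·y_pick-and-place + 6·y_solder = 62.
Solving: y_pick-and-place = 8, y_solder = 9.
modules enters the basis when its profit ≥ yᵀa₃ = 8·2 + 9·5 = 61.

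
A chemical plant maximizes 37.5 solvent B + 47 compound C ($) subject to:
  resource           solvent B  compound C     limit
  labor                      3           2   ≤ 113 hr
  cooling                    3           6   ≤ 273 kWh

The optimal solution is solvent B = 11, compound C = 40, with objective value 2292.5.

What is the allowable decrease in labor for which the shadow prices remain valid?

Binding constraints: labor, cooling. The basis is B = [[3,2],[3,6]] with det 12.
Per unit decrease in labor, x* moves by d = (-0.5, 0.25).
The basis stays optimal until solvent B reaches 0; allowable decrease = 22 hr.

22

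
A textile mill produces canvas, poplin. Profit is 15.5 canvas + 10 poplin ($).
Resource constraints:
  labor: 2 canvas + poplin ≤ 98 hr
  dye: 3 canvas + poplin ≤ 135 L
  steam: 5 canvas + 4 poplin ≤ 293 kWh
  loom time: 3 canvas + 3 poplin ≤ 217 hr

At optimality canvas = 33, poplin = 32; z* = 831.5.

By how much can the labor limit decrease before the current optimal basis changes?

22

Binding constraints: labor, steam. The basis is B = [[2,1],[5,4]] with det 3.
Per unit decrease in labor, x* moves by d = (-1.3333, 1.6667).
The basis stays optimal until loom time becomes binding; allowable decrease = 22 hr.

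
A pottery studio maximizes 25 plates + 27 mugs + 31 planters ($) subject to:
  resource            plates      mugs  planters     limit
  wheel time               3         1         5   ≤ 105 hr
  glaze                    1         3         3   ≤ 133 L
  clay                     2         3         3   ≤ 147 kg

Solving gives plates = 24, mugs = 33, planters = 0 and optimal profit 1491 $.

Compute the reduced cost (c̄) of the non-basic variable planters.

Check each constraint at x*: wheel time 105/105 (tight); glaze 123/133 (slack 10); clay 147/147 (tight).
Since glaze is not tight, its dual is 0.
From A_Bᵀ y = c: 3·y_wheel time + 2·y_clay = 25; 1·y_wheel time + 3·y_clay = 27.
Solving: y_wheel time = 3, y_clay = 8.
Reduced cost of planters: c₃ − yᵀa₃ = 31 − (3·5 + 8·3) = 31 − 39 = -8.

-8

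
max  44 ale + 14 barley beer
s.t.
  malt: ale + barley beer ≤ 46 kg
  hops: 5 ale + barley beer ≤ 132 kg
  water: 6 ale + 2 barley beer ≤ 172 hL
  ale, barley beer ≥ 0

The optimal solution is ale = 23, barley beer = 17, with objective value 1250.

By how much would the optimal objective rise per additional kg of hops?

Check each constraint at x*: malt 40/46 (slack 6); hops 132/132 (tight); water 172/172 (tight).
By complementary slackness, y = 0 for the non-binding constraint.
The binding rows give the dual system: 5·y_hops + 6·y_water = 44 and 1·y_hops + 2·y_water = 14.
This yields shadow prices y_hops = 1, y_water = 6.5.
Shadow price of hops = 1.

1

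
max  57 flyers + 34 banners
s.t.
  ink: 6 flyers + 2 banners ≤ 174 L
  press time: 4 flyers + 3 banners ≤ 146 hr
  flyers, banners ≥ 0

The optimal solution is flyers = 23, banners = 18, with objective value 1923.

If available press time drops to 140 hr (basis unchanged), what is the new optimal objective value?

At the optimum: ink uses 174 of 174 (binding); press time uses 146 of 146 (binding).
Dual feasibility on the basic columns requires 6·y_ink + 4·y_press time = 57, 2·y_ink + 3·y_press time = 34.
Solving: y_ink = 3.5, y_press time = 9.
Δz = y_press time·Δb = 9 × (-6) = -54, so new z* = 1923 − 54 = 1869.

1869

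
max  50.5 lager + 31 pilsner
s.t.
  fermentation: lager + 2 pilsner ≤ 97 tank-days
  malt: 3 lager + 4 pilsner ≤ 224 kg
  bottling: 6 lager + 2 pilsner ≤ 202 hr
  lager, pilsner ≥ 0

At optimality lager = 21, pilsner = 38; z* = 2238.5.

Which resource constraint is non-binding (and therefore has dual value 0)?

malt

fermentation: 97/97 (binding)
malt: 215/224 (slack 9)
bottling: 202/202 (binding)
By complementary slackness, a constraint with positive slack has shadow price 0 → malt.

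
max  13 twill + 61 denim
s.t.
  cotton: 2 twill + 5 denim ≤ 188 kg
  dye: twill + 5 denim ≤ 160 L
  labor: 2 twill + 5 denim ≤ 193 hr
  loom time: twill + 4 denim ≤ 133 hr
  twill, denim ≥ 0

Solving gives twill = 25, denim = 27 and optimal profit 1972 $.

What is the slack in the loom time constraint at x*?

loom time used = 1·25 + 4·27 = 133; slack = 133 − 133 = 0.

0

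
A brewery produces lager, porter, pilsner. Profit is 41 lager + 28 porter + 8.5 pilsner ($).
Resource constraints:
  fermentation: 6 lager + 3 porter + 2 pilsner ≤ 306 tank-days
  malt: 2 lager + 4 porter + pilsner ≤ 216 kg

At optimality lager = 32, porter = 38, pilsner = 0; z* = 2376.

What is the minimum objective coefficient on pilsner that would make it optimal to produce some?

At the optimum: fermentation uses 306 of 306 (binding); malt uses 216 of 216 (binding).
Dual feasibility on the basic columns requires 6·y_fermentation + 2·y_malt = 41, 3·y_fermentation + 4·y_malt = 28.
Solving: y_fermentation = 6, y_malt = 2.5.
pilsner enters the basis when its profit ≥ yᵀa₃ = 6·2 + 2.5·1 = 14.5.

14.5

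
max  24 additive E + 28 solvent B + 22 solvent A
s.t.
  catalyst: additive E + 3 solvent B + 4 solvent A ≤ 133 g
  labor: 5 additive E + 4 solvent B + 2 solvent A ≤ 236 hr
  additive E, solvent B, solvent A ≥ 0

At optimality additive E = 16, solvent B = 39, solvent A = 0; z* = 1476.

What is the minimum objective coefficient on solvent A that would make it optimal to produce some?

24

At the optimum: catalyst uses 133 of 133 (binding); labor uses 236 of 236 (binding).
Dual feasibility on the basic columns requires 1·y_catalyst + 5·y_labor = 24, 3·y_catalyst + 4·y_labor = 28.
Solving: y_catalyst = 4, y_labor = 4.
solvent A enters the basis when its profit ≥ yᵀa₃ = 4·4 + 4·2 = 24.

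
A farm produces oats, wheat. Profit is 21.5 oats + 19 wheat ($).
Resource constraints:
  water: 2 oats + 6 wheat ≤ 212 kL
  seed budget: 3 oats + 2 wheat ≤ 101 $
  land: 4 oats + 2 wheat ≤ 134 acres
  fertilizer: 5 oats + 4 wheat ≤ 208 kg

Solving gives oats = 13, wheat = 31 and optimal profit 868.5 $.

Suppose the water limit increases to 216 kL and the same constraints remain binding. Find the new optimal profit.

872.5

At the optimum: water uses 212 of 212 (binding); seed budget uses 101 of 101 (binding); land uses 114 of 134 (slack = 20); fertilizer uses 189 of 208 (slack = 19).
Slack constraints have shadow price 0 (complementary slackness).
Dual feasibility on the basic columns requires 2·y_water + 3·y_seed budget = 21.5, 6·y_water + 2·y_seed budget = 19.
Solving: y_water = 1, y_seed budget = 6.5.
Δz = y_water·Δb = 1 × (4) = 4, so new z* = 868.5 + 4 = 872.5.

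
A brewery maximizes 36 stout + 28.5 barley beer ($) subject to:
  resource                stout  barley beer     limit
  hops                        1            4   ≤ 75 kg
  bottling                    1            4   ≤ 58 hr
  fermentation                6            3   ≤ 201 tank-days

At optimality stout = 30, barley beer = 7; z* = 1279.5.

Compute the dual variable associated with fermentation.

Check each constraint at x*: hops 58/75 (slack 17); bottling 58/58 (tight); fermentation 201/201 (tight).
Slack constraints have shadow price 0 (complementary slackness).
From A_Bᵀ y = c: 1·y_bottling + 6·y_fermentation = 36; 4·y_bottling + 3·y_fermentation = 28.5.
Solving: y_bottling = 3, y_fermentation = 5.5.
Shadow price of fermentation = 5.5.

5.5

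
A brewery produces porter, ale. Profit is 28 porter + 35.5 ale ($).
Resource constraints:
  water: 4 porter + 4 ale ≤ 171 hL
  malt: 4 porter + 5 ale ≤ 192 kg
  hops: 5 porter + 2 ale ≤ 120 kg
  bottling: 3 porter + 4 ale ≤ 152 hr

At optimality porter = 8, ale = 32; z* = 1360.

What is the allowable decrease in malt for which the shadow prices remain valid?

2

Binding constraints: malt, bottling. The basis is B = [[4,5],[3,4]] with det 1.
Per unit decrease in malt, x* moves by d = (-4, 3).
The basis stays optimal until porter reaches 0; allowable decrease = 2 kg.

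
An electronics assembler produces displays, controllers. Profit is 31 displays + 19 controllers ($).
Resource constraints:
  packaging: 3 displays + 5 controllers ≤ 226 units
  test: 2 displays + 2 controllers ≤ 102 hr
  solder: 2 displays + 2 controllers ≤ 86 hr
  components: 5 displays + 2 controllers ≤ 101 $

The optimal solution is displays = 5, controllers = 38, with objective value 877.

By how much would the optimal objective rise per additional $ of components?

Binding: solder and components. Non-binding: packaging (21 unused), test (16 unused).
By complementary slackness, y = 0 for the non-binding constraints.
The binding rows give the dual system: 2·y_solder + 5·y_components = 31 and 2·y_solder + 2·y_components = 19.
Solving: y_solder = 5.5, y_components = 4.
Shadow price of components = 4.

4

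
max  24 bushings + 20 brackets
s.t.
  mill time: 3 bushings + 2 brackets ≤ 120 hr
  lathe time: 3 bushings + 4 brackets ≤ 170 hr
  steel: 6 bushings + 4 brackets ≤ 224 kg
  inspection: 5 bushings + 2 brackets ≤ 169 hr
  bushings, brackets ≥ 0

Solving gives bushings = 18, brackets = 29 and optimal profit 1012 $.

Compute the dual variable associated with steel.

3

Binding: lathe time and steel. Non-binding: mill time (8 unused), inspection (21 unused).
Slack constraints have shadow price 0 (complementary slackness).
From A_Bᵀ y = c: 3·y_lathe time + 6·y_steel = 24; 4·y_lathe time + 4·y_steel = 20.
→ y_lathe time = 2 and y_steel = 3.
Shadow price of steel = 3.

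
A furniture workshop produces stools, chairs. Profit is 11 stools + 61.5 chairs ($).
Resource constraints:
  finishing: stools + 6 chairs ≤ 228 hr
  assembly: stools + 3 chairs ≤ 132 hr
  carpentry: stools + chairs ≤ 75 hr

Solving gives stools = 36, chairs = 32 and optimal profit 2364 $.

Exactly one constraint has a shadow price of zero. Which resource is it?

finishing: 228/228 (binding)
assembly: 132/132 (binding)
carpentry: 68/75 (slack 7)
By complementary slackness, a constraint with positive slack has shadow price 0 → carpentry.

carpentry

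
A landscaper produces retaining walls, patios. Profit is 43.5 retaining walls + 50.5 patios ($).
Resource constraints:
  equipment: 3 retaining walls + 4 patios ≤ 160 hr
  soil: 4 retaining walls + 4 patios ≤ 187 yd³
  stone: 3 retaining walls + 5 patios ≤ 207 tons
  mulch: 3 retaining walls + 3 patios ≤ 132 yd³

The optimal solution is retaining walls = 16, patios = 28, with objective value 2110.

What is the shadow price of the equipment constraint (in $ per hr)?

7

Binding: equipment and mulch. Non-binding: soil (11 unused), stone (19 unused).
Slack constraints have shadow price 0 (complementary slackness).
Dual feasibility on the basic columns requires 3·y_equipment + 3·y_mulch = 43.5, 4·y_equipment + 3·y_mulch = 50.5.
Solving: y_equipment = 7, y_mulch = 7.5.
Shadow price of equipment = 7.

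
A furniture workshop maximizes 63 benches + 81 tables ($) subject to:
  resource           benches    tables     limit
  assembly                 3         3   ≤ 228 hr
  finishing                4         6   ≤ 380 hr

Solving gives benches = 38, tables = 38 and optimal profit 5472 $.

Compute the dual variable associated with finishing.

Both assembly and finishing are binding at x*.
From A_Bᵀ y = c: 3·y_assembly + 4·y_finishing = 63; 3·y_assembly + 6·y_finishing = 81.
Solving: y_assembly = 9, y_finishing = 9.
Shadow price of finishing = 9.

9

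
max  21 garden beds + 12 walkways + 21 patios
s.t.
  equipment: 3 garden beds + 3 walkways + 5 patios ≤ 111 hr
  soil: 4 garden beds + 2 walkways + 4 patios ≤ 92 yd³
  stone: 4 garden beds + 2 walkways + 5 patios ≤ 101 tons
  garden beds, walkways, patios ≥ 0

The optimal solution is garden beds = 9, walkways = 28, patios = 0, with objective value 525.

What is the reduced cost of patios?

At the optimum: equipment uses 111 of 111 (binding); soil uses 92 of 92 (binding); stone uses 92 of 101 (slack = 9).
Slack constraints have shadow price 0 (complementary slackness).
The binding rows give the dual system: 3·y_equipment + 4·y_soil = 21 and 3·y_equipment + 2·y_soil = 12.
Solving: y_equipment = 1, y_soil = 4.5.
Reduced cost of patios: c₃ − yᵀa₃ = 21 − (1·5 + 4.5·4) = 21 − 23 = -2.

-2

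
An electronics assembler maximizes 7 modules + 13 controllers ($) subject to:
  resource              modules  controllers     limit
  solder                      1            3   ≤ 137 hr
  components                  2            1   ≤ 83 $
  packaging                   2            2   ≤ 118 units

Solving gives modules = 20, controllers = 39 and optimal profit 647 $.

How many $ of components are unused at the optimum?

4

components used = 2·20 + 1·39 = 79; slack = 83 − 79 = 4.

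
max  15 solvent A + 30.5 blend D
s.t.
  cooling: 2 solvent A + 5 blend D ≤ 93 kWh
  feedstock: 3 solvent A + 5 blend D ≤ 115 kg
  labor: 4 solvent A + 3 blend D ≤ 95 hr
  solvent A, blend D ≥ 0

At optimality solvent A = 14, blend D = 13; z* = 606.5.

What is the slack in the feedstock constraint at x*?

8

feedstock used = 3·14 + 5·13 = 107; slack = 115 − 107 = 8.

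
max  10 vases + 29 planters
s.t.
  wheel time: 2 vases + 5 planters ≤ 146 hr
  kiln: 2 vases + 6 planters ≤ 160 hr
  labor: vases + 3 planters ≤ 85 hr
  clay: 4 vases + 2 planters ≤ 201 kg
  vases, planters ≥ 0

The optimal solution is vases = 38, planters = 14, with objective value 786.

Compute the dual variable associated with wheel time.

1

At the optimum: wheel time uses 146 of 146 (binding); kiln uses 160 of 160 (binding); labor uses 80 of 85 (slack = 5); clay uses 180 of 201 (slack = 21).
Since labor, clay are not tight, their duals are 0.
The binding rows give the dual system: 2·y_wheel time + 2·y_kiln = 10 and 5·y_wheel time + 6·y_kiln = 29.
This yields shadow prices y_wheel time = 1, y_kiln = 4.
Shadow price of wheel time = 1.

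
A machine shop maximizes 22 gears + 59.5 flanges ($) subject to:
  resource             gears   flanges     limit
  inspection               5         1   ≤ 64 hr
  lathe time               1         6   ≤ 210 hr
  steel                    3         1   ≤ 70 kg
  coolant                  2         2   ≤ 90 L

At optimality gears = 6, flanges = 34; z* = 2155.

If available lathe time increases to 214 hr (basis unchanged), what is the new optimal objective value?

2193

At the optimum: inspection uses 64 of 64 (binding); lathe time uses 210 of 210 (binding); steel uses 52 of 70 (slack = 18); coolant uses 80 of 90 (slack = 10).
Since steel, coolant are not tight, their duals are 0.
From A_Bᵀ y = c: 5·y_inspection + 1·y_lathe time = 22; 1·y_inspection + 6·y_lathe time = 59.5.
This yields shadow prices y_inspection = 2.5, y_lathe time = 9.5.
Δz = y_lathe time·Δb = 9.5 × (4) = 38, so new z* = 2155 + 38 = 2193.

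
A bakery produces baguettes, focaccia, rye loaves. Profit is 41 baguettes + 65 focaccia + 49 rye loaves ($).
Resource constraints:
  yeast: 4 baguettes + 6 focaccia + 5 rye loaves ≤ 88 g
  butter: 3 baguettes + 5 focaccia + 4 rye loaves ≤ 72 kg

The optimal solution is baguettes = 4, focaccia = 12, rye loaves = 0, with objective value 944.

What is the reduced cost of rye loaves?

-4

At the optimum: yeast uses 88 of 88 (binding); butter uses 72 of 72 (binding).
Dual feasibility on the basic columns requires 4·y_yeast + 3·y_butter = 41, 6·y_yeast + 5·y_butter = 65.
This yields shadow prices y_yeast = 5, y_butter = 7.
Reduced cost of rye loaves: c₃ − yᵀa₃ = 49 − (5·5 + 7·4) = 49 − 53 = -4.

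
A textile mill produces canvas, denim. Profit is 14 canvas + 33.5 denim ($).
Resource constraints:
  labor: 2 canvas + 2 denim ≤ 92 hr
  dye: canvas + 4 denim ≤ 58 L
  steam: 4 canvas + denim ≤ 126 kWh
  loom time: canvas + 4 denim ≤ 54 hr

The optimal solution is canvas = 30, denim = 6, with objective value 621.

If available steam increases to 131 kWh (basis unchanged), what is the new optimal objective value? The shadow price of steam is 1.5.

Δb = 5, so new z* = 621 + (1.5)·(5) = 621 + 7.5 = 628.5.

628.5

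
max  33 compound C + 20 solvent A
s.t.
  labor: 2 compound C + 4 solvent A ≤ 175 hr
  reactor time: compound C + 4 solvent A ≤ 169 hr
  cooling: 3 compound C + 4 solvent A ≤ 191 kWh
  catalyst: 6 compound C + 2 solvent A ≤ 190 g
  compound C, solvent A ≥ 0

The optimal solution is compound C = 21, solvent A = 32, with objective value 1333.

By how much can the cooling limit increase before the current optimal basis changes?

Binding constraints: cooling, catalyst. The basis is B = [[3,4],[6,2]] with det -18.
Per unit increase in cooling, x* moves by d = (-0.1111, 0.3333).
The basis stays optimal until labor becomes binding; allowable increase = 4.5 kWh.

4.5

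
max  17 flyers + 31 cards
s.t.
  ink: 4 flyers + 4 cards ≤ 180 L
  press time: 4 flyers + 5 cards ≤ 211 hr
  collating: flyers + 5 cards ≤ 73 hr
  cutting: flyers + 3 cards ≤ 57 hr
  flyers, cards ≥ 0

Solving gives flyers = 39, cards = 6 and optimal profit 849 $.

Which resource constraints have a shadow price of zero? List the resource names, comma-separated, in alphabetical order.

collating, press time

ink: 180/180 (binding)
press time: 186/211 (slack 25)
collating: 69/73 (slack 4)
cutting: 57/57 (binding)
By complementary slackness, a constraint with positive slack has shadow price 0 → collating, press time.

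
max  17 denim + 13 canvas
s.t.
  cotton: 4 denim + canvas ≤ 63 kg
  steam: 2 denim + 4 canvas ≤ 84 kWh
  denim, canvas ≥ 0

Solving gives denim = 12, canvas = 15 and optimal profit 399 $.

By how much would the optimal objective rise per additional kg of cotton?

At the optimum: cotton uses 63 of 63 (binding); steam uses 84 of 84 (binding).
Dual feasibility on the basic columns requires 4·y_cotton + 2·y_steam = 17, 1·y_cotton + 4·y_steam = 13.
Solving: y_cotton = 3, y_steam = 2.5.
Shadow price of cotton = 3.

3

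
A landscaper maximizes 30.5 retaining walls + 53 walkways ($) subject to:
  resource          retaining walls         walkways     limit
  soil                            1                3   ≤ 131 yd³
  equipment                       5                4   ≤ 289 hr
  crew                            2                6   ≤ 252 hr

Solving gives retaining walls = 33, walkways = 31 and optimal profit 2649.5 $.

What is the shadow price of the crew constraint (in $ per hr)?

Binding: equipment and crew. Non-binding: soil (5 unused).
Since soil is not tight, its dual is 0.
The binding rows give the dual system: 5·y_equipment + 2·y_crew = 30.5 and 4·y_equipment + 6·y_crew = 53.
→ y_equipment = 3.5 and y_crew = 6.5.
Shadow price of crew = 6.5.

6.5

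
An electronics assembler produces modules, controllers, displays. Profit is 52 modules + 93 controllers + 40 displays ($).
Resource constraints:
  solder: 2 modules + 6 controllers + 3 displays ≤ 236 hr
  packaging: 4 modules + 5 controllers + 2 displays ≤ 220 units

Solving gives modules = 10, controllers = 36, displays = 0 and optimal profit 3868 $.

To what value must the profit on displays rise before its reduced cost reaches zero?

At the optimum: solder uses 236 of 236 (binding); packaging uses 220 of 220 (binding).
From A_Bᵀ y = c: 2·y_solder + 4·y_packaging = 52; 6·y_solder + 5·y_packaging = 93.
This yields shadow prices y_solder = 8, y_packaging = 9.
displays enters the basis when its profit ≥ yᵀa₃ = 8·3 + 9·2 = 42.

42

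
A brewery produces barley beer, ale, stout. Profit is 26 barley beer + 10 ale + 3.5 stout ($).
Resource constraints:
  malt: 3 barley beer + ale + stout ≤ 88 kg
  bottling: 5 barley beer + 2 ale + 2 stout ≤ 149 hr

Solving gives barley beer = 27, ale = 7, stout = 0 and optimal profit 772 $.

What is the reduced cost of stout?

-6.5

Both malt and bottling are binding at x*.
Dual feasibility on the basic columns requires 3·y_malt + 5·y_bottling = 26, 1·y_malt + 2·y_bottling = 10.
Solving: y_malt = 2, y_bottling = 4.
Reduced cost of stout: c₃ − yᵀa₃ = 3.5 − (2·1 + 4·2) = 3.5 − 10 = -6.5.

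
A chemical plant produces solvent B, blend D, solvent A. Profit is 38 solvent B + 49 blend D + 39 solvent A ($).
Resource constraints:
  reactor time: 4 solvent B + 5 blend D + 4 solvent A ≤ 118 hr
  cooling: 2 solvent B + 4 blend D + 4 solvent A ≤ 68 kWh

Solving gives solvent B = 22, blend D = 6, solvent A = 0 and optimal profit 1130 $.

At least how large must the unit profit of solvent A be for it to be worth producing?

40

At the optimum: reactor time uses 118 of 118 (binding); cooling uses 68 of 68 (binding).
Dual feasibility on the basic columns requires 4·y_reactor time + 2·y_cooling = 38, 5·y_reactor time + 4·y_cooling = 49.
→ y_reactor time = 9 and y_cooling = 1.
solvent A enters the basis when its profit ≥ yᵀa₃ = 9·4 + 1·4 = 40.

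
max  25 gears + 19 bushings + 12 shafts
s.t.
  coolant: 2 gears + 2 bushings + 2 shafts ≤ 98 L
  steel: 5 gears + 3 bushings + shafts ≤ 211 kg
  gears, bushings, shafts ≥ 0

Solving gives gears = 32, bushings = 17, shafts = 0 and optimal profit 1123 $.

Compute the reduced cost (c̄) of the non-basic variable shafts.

At the optimum: coolant uses 98 of 98 (binding); steel uses 211 of 211 (binding).
Dual feasibility on the basic columns requires 2·y_coolant + 5·y_steel = 25, 2·y_coolant + 3·y_steel = 19.
Solving: y_coolant = 5, y_steel = 3.
Reduced cost of shafts: c₃ − yᵀa₃ = 12 − (5·2 + 3·1) = 12 − 13 = -1.

-1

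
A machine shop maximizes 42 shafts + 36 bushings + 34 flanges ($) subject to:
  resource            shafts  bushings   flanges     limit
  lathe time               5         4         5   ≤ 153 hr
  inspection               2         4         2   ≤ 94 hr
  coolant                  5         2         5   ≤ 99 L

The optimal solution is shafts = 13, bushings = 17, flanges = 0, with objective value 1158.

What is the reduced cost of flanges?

At the optimum: lathe time uses 133 of 153 (slack = 20); inspection uses 94 of 94 (binding); coolant uses 99 of 99 (binding).
By complementary slackness, y = 0 for the non-binding constraint.
The binding rows give the dual system: 2·y_inspection + 5·y_coolant = 42 and 4·y_inspection + 2·y_coolant = 36.
→ y_inspection = 6 and y_coolant = 6.
Reduced cost of flanges: c₃ − yᵀa₃ = 34 − (6·2 + 6·5) = 34 − 42 = -8.

-8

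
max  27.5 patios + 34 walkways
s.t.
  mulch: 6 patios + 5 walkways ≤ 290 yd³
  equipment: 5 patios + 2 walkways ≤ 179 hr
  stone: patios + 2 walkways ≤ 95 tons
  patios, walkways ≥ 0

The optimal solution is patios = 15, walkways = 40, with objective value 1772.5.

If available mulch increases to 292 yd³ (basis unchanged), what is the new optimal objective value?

1778.5

At the optimum: mulch uses 290 of 290 (binding); equipment uses 155 of 179 (slack = 24); stone uses 95 of 95 (binding).
Slack constraints have shadow price 0 (complementary slackness).
The binding rows give the dual system: 6·y_mulch + 1·y_stone = 27.5 and 5·y_mulch + 2·y_stone = 34.
Solving: y_mulch = 3, y_stone = 9.5.
Δz = y_mulch·Δb = 3 × (2) = 6, so new z* = 1772.5 + 6 = 1778.5.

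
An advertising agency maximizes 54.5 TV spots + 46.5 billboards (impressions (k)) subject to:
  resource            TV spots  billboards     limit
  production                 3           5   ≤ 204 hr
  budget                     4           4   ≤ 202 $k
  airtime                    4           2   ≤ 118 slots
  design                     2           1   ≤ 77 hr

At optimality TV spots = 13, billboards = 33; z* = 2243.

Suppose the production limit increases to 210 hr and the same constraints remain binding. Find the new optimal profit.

2276

Binding: production and airtime. Non-binding: budget (18 unused), design (18 unused).
Since budget, design are not tight, their duals are 0.
The binding rows give the dual system: 3·y_production + 4·y_airtime = 54.5 and 5·y_production + 2·y_airtime = 46.5.
→ y_production = 5.5 and y_airtime = 9.5.
Δz = y_production·Δb = 5.5 × (6) = 33, so new z* = 2243 + 33 = 2276.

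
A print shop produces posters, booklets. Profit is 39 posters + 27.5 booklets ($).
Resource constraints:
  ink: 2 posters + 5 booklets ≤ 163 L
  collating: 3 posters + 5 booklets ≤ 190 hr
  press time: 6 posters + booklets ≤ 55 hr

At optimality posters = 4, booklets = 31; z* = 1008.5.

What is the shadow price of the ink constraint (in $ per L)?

At the optimum: ink uses 163 of 163 (binding); collating uses 167 of 190 (slack = 23); press time uses 55 of 55 (binding).
Slack constraints have shadow price 0 (complementary slackness).
Dual feasibility on the basic columns requires 2·y_ink + 6·y_press time = 39, 5·y_ink + 1·y_press time = 27.5.
Solving: y_ink = 4.5, y_press time = 5.
Shadow price of ink = 4.5.

4.5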